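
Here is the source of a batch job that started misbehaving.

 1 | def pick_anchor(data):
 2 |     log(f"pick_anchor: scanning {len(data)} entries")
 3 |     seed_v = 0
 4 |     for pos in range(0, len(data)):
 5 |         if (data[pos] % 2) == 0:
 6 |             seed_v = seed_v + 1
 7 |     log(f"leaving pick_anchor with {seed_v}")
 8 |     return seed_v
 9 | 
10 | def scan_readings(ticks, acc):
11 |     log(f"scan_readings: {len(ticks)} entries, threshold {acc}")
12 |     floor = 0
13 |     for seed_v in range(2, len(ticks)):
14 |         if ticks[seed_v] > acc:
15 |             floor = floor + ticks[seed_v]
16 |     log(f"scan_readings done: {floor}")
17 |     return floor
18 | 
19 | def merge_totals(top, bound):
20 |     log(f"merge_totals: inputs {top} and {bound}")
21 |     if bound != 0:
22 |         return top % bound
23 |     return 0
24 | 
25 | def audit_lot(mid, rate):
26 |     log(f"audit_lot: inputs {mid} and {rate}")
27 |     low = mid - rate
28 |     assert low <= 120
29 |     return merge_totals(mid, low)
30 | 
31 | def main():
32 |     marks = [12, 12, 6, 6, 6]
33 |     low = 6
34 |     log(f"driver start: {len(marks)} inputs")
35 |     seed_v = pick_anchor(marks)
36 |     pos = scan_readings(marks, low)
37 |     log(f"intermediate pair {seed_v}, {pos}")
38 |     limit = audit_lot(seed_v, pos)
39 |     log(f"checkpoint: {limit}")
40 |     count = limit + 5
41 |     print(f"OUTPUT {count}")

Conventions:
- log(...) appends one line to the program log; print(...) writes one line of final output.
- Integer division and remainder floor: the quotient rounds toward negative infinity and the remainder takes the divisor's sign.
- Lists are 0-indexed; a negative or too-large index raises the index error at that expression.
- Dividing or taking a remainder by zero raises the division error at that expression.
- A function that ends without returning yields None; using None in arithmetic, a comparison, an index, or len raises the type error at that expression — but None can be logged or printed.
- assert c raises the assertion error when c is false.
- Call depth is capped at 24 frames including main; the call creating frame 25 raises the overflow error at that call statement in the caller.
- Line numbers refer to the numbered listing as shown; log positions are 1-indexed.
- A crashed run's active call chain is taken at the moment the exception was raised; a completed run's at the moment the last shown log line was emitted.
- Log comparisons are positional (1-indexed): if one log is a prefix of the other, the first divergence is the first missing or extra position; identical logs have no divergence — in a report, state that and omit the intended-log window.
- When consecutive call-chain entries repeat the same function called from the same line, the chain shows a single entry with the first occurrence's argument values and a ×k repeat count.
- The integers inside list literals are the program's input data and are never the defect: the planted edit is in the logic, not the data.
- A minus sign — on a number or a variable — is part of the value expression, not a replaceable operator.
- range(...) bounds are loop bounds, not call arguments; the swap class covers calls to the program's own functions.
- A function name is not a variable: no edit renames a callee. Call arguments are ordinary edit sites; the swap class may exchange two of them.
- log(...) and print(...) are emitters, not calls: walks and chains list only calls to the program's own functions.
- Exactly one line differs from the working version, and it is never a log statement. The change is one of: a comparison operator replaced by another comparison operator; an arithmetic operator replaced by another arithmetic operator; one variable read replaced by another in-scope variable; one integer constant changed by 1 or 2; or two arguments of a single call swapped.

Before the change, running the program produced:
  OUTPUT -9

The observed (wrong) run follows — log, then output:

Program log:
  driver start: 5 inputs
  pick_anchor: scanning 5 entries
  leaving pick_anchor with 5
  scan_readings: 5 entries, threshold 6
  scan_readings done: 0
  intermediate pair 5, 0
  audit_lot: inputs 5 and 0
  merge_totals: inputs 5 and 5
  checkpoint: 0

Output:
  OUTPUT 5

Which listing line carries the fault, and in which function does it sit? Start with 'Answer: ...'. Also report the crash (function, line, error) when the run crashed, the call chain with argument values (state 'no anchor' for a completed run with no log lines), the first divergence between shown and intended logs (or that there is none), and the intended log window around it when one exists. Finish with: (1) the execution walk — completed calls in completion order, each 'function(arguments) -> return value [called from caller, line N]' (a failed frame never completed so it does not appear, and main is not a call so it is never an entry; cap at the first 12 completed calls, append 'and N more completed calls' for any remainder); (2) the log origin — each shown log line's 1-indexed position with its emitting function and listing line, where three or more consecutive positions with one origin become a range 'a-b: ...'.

Answer: the defect is in scan_readings at line 13.
Key fact: Everything matches until log position 5, which reads 'scan_readings done: 0' in place of 'scan_readings done: 24'.
Call chain: main.
First divergence: at position 5 the run shows 'scan_readings done: 0' where the working version logs 'scan_readings done: 24'.
Intended log window:
  3: leaving pick_anchor with 5
  4: scan_readings: 5 entries, threshold 6
  5: scan_readings done: 24
  6: intermediate pair 5, 24
Execution walk:
  pick_anchor([12, 12, 6, 6, 6]) -> 5  [called from main, line 35]
  scan_readings([12, 12, 6, 6, 6], 6) -> 0  [called from main, line 36]
  merge_totals(5, 5) -> 0  [called from audit_lot, line 29]
  audit_lot(5, 0) -> 0  [called from main, line 38]
Log line origins:
  1: logged in main at line 34
  2: logged in pick_anchor at line 2
  3: logged in pick_anchor at line 7
  4: logged in scan_readings at line 11
  5: logged in scan_readings at line 16
  6: logged in main at line 37
  7: logged in audit_lot at line 26
  8: logged in merge_totals at line 20
  9: logged in main at line 39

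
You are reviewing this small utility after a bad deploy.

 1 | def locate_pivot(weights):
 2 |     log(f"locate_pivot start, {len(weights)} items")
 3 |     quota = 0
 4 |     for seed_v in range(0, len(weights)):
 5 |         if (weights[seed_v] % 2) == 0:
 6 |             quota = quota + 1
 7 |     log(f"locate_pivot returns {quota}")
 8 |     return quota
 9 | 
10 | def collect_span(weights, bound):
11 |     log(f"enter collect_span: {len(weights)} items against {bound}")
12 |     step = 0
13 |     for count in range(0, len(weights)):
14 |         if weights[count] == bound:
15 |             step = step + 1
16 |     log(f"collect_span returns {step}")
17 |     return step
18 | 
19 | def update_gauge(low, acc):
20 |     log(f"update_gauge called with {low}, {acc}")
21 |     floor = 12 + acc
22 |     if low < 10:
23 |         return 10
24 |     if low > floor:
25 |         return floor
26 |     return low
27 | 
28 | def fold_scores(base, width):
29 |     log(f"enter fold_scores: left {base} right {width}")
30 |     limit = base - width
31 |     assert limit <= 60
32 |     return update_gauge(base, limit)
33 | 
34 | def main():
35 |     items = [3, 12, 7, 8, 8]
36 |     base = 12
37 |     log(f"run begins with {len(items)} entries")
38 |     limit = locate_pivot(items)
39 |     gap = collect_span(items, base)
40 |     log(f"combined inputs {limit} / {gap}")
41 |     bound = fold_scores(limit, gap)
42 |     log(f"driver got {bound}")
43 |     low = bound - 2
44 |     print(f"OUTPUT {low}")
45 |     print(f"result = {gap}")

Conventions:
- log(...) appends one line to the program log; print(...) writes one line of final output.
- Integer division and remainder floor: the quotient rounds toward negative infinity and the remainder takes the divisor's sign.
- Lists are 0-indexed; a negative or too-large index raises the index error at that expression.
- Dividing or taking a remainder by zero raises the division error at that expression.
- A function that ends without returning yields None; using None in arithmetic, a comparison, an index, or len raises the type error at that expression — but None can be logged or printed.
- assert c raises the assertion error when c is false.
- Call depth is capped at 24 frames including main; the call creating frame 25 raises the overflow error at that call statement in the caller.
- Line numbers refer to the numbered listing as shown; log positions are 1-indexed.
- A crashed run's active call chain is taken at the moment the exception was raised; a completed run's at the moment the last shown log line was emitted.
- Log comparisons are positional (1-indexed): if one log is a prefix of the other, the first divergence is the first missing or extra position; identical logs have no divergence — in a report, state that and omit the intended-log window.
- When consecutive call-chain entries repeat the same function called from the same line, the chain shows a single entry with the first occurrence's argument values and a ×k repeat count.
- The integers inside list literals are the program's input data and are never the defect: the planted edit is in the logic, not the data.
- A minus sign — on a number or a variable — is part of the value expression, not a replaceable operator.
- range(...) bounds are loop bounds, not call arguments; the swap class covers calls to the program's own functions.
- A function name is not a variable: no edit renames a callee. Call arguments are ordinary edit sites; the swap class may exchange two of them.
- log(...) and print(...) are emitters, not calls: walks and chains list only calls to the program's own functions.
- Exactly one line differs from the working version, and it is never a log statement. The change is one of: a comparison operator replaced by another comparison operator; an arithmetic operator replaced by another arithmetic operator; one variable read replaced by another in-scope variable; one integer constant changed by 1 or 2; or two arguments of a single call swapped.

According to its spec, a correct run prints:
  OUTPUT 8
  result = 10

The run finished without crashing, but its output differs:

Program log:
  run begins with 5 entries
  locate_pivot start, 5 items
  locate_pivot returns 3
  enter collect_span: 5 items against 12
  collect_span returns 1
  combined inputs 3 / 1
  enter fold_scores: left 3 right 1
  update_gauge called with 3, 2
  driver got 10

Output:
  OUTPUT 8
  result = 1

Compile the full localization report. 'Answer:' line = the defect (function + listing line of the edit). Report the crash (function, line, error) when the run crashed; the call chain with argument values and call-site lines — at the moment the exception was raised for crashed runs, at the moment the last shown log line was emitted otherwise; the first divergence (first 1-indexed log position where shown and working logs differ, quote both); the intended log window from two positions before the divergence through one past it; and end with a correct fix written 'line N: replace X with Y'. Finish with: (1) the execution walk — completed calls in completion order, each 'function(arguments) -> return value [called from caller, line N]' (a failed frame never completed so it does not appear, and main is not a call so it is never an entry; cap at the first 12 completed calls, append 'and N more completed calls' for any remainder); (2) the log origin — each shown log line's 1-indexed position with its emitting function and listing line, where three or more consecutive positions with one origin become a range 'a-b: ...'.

Answer: the defect is in main at line 45.
The tell: Every logged value matches the working version; the printed result is what differs.
Call chain: main.
First divergence: none — the logs agree in full.
Execution walk:
  locate_pivot([3, 12, 7, 8, 8]) -> 3  [called from main, line 38]
  collect_span([3, 12, 7, 8, 8], 12) -> 1  [called from main, line 39]
  update_gauge(3, 2) -> 10  [called from fold_scores, line 32]
  fold_scores(3, 1) -> 10  [called from main, line 41]
Log origins:
  1: logged in main at line 37
  2: logged in locate_pivot at line 2
  3: logged in locate_pivot at line 7
  4: logged in collect_span at line 11
  5: logged in collect_span at line 16
  6: logged in main at line 40
  7: logged in fold_scores at line 29
  8: logged in update_gauge at line 20
  9: logged in main at line 42
A correct fix: line 45: replace `gap` with `bound`.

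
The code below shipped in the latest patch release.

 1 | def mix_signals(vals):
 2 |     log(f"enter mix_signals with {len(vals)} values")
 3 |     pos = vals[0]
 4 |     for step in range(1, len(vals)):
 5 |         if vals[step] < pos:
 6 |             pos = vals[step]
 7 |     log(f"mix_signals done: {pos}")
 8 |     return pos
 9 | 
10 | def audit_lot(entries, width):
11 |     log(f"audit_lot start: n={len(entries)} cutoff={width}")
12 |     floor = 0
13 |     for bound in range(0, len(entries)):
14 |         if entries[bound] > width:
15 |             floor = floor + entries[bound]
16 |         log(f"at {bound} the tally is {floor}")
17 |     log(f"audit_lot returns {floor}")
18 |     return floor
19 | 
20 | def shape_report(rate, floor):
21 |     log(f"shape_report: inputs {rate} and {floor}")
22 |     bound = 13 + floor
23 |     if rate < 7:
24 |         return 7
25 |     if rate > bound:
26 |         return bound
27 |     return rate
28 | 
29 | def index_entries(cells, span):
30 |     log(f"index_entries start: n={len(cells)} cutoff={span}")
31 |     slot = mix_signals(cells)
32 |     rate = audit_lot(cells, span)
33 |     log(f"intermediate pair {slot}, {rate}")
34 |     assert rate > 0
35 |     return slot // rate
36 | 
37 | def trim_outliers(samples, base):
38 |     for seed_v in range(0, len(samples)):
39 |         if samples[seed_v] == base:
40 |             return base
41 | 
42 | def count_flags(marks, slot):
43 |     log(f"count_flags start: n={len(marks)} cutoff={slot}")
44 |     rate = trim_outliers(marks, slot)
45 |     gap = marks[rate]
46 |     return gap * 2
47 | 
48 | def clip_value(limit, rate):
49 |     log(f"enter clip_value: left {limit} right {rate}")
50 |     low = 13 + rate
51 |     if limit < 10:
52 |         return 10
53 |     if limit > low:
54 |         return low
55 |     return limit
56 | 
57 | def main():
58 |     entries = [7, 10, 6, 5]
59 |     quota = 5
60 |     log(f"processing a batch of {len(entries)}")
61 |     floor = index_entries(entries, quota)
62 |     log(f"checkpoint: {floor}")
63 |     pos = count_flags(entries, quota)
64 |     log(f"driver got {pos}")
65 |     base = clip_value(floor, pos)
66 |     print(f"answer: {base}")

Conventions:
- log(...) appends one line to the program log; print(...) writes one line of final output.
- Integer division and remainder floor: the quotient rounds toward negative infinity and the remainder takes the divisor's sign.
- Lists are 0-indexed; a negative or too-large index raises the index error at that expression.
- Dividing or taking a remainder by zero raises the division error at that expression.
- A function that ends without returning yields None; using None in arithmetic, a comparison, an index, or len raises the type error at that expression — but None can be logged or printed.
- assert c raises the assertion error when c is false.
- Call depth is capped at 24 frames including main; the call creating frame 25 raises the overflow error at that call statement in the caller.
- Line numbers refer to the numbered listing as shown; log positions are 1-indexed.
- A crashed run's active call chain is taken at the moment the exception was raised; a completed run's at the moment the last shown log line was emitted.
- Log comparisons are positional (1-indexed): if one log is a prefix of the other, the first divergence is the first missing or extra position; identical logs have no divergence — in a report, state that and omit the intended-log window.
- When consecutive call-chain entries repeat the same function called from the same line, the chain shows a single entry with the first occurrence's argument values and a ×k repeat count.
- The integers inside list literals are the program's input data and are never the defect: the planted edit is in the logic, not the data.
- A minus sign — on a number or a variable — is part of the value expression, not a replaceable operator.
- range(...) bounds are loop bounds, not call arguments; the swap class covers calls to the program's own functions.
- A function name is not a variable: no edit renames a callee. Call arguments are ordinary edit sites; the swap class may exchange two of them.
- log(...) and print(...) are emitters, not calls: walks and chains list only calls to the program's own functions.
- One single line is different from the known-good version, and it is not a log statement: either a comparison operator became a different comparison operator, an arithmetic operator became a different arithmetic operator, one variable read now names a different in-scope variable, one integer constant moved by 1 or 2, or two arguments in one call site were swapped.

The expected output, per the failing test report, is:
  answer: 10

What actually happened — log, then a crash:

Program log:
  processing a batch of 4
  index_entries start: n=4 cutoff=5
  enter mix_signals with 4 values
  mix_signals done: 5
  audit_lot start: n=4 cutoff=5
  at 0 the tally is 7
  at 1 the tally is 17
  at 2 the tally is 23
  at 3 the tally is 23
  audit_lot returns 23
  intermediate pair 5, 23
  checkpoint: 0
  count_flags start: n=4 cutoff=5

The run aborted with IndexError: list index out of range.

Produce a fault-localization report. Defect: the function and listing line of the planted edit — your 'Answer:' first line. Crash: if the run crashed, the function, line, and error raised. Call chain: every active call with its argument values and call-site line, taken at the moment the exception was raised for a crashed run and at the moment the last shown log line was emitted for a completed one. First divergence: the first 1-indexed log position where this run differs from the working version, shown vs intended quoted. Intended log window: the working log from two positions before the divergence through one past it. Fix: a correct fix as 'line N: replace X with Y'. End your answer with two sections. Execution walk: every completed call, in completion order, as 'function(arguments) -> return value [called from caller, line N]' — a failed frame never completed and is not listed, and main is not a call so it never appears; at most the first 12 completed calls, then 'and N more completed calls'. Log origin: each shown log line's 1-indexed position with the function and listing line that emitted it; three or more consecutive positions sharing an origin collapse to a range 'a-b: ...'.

Answer: the defect is in trim_outliers at line 40.
Key observation: The faulty run's log stops after 13 lines; the working version's next line would be 'driver got 10'.
Crash: count_flags, line 45, IndexError.
Call chain: main -> count_flags([7, 10, 6, 5], 5) (called at line 63).
First divergence: position 14; the shown log stops at 13 lines while the working version next logs 'driver got 10'.
Intended log window:
  12: checkpoint: 0
  13: count_flags start: n=4 cutoff=5
  14: driver got 10
  15: enter clip_value: left 0 right 10
Execution walk:
  mix_signals([7, 10, 6, 5]) -> 5  [called from index_entries, line 31]
  audit_lot([7, 10, 6, 5], 5) -> 23  [called from index_entries, line 32]
  index_entries([7, 10, 6, 5], 5) -> 0  [called from main, line 61]
  trim_outliers([7, 10, 6, 5], 5) -> 5  [called from count_flags, line 44]
Log origins:
  1: emitted by main (line 60)
  2: emitted by index_entries (line 30)
  3: emitted by mix_signals (line 2)
  4: emitted by mix_signals (line 7)
  5: emitted by audit_lot (line 11)
  6-9: emitted by audit_lot (line 16)
  10: emitted by audit_lot (line 17)
  11: emitted by index_entries (line 33)
  12: emitted by main (line 62)
  13: emitted by count_flags (line 43)
A correct fix: line 40: replace `base` with `seed_v`.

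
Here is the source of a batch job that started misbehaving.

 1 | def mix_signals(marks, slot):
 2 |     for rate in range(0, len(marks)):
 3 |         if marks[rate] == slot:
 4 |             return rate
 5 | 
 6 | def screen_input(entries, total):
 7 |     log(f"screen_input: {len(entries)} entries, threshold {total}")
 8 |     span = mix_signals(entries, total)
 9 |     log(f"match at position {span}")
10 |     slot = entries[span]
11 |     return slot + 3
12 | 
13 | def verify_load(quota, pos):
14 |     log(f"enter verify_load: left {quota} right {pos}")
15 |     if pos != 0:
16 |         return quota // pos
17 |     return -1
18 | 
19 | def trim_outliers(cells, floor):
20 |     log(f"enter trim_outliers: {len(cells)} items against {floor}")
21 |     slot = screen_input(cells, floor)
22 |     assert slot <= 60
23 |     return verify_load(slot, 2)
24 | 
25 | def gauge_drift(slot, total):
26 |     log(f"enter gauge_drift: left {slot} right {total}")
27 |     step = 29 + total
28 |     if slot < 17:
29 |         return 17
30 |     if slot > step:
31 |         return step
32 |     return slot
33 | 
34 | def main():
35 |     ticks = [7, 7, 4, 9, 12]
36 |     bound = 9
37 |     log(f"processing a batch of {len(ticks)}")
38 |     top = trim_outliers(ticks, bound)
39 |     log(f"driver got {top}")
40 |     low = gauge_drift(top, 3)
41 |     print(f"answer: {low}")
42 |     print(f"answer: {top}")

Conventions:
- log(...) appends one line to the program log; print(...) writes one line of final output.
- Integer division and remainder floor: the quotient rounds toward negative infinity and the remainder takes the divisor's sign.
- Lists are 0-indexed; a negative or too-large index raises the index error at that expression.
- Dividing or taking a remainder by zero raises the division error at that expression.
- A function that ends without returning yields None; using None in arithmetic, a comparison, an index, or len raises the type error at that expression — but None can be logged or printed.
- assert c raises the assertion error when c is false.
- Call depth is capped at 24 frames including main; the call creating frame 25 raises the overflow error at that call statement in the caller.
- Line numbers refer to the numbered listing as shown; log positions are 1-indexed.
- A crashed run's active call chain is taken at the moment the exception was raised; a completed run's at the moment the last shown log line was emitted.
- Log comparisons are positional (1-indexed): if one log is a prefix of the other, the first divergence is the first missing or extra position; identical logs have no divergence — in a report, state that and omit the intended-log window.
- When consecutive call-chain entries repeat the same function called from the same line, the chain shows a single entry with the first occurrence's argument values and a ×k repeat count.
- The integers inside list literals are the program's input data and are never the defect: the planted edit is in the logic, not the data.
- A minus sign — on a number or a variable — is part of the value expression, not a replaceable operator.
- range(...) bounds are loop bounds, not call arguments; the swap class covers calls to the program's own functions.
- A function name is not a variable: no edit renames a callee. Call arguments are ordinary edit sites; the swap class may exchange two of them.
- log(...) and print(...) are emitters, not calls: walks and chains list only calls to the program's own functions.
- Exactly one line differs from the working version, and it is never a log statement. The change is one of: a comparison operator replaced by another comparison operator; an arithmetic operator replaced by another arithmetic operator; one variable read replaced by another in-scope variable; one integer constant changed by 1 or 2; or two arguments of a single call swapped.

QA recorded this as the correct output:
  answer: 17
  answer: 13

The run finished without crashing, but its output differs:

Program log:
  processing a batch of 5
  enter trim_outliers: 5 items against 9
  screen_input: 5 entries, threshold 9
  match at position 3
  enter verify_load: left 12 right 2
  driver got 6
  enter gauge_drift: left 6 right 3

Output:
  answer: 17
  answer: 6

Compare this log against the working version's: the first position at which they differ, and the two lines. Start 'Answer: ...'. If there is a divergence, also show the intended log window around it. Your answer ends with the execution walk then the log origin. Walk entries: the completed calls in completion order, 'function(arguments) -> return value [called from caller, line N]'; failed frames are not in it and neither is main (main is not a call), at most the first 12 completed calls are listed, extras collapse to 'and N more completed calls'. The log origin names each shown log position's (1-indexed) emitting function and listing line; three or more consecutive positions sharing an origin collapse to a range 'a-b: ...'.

Answer: at position 5 the run shows 'enter verify_load: left 12 right 2' where the working version logs 'enter verify_load: left 27 right 2'.
Intended log window:
  3: screen_input: 5 entries, threshold 9
  4: match at position 3
  5: enter verify_load: left 27 right 2
  6: driver got 13
Execution walk:
  mix_signals([7, 7, 4, 9, 12], 9) -> 3  [called from screen_input, line 8]
  screen_input([7, 7, 4, 9, 12], 9) -> 12  [called from trim_outliers, line 21]
  verify_load(12, 2) -> 6  [called from trim_outliers, line 23]
  trim_outliers([7, 7, 4, 9, 12], 9) -> 6  [called from main, line 38]
  gauge_drift(6, 3) -> 17  [called from main, line 40]
Log origins:
  1: from main, line 37
  2: from trim_outliers, line 20
  3: from screen_input, line 7
  4: from screen_input, line 9
  5: from verify_load, line 14
  6: from main, line 39
  7: from gauge_drift, line 26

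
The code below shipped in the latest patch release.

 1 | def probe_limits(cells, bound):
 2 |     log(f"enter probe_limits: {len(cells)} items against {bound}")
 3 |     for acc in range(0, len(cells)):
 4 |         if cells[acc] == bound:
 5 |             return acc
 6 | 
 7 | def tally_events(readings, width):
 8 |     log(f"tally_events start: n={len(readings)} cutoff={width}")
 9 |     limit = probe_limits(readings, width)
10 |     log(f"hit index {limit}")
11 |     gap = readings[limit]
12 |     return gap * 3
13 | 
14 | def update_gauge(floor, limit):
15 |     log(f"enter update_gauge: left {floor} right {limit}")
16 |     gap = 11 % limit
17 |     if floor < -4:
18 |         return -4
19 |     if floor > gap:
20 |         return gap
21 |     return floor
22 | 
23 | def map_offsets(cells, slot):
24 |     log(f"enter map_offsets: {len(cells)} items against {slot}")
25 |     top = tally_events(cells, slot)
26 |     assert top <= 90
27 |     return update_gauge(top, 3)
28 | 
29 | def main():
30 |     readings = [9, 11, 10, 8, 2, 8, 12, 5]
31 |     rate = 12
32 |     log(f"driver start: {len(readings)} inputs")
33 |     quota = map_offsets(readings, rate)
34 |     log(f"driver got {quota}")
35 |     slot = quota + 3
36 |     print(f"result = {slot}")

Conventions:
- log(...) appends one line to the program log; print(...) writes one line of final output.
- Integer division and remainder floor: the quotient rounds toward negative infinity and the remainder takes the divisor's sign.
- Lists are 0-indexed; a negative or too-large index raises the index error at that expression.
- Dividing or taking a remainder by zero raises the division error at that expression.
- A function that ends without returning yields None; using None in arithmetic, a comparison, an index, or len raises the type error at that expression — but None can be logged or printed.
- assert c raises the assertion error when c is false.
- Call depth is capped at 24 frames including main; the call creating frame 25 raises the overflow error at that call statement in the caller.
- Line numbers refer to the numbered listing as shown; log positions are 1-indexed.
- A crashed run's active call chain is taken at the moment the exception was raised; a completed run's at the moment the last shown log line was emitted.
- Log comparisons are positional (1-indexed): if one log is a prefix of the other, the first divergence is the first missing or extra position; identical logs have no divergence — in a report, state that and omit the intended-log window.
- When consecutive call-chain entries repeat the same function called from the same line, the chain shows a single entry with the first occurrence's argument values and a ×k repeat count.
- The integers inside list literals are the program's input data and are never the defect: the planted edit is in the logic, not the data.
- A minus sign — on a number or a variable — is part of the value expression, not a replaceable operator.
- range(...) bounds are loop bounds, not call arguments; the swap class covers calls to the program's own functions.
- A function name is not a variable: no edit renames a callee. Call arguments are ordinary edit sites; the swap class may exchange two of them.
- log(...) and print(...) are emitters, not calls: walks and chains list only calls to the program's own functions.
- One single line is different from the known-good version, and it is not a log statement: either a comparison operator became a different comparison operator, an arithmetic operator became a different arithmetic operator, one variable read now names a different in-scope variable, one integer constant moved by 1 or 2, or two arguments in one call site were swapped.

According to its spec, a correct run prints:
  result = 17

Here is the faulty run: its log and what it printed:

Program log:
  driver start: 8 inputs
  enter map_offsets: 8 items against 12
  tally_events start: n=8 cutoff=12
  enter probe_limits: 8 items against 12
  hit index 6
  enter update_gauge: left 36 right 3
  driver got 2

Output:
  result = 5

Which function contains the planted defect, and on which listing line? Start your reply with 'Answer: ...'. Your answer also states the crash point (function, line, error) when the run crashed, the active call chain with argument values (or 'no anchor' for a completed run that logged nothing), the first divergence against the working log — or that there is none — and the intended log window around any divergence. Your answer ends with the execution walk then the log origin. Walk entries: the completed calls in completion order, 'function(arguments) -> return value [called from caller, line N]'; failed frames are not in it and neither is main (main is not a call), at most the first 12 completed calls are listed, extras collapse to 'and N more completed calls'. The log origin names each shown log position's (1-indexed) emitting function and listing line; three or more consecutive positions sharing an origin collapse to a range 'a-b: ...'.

Answer: the defect is in update_gauge at line 16.
Key fact: The earliest visible damage is log position 7 — 'driver got 2' rather than the intended 'driver got 14'.
Call chain: main.
First divergence: at position 7 the run shows 'driver got 2' where the working version logs 'driver got 14'.
Intended log window:
  5: hit index 6
  6: enter update_gauge: left 36 right 3
  7: driver got 14
Execution walk:
  probe_limits([9, 11, 10, 8, 2, 8, 12, 5], 12) -> 6  [called from tally_events, line 9]
  tally_events([9, 11, 10, 8, 2, 8, 12, 5], 12) -> 36  [called from map_offsets, line 25]
  update_gauge(36, 3) -> 2  [called from map_offsets, line 27]
  map_offsets([9, 11, 10, 8, 2, 8, 12, 5], 12) -> 2  [called from main, line 33]
Origin of each log line:
  1: emitted by main (line 32)
  2: emitted by map_offsets (line 24)
  3: emitted by tally_events (line 8)
  4: emitted by probe_limits (line 2)
  5: emitted by tally_events (line 10)
  6: emitted by update_gauge (line 15)
  7: emitted by main (line 34)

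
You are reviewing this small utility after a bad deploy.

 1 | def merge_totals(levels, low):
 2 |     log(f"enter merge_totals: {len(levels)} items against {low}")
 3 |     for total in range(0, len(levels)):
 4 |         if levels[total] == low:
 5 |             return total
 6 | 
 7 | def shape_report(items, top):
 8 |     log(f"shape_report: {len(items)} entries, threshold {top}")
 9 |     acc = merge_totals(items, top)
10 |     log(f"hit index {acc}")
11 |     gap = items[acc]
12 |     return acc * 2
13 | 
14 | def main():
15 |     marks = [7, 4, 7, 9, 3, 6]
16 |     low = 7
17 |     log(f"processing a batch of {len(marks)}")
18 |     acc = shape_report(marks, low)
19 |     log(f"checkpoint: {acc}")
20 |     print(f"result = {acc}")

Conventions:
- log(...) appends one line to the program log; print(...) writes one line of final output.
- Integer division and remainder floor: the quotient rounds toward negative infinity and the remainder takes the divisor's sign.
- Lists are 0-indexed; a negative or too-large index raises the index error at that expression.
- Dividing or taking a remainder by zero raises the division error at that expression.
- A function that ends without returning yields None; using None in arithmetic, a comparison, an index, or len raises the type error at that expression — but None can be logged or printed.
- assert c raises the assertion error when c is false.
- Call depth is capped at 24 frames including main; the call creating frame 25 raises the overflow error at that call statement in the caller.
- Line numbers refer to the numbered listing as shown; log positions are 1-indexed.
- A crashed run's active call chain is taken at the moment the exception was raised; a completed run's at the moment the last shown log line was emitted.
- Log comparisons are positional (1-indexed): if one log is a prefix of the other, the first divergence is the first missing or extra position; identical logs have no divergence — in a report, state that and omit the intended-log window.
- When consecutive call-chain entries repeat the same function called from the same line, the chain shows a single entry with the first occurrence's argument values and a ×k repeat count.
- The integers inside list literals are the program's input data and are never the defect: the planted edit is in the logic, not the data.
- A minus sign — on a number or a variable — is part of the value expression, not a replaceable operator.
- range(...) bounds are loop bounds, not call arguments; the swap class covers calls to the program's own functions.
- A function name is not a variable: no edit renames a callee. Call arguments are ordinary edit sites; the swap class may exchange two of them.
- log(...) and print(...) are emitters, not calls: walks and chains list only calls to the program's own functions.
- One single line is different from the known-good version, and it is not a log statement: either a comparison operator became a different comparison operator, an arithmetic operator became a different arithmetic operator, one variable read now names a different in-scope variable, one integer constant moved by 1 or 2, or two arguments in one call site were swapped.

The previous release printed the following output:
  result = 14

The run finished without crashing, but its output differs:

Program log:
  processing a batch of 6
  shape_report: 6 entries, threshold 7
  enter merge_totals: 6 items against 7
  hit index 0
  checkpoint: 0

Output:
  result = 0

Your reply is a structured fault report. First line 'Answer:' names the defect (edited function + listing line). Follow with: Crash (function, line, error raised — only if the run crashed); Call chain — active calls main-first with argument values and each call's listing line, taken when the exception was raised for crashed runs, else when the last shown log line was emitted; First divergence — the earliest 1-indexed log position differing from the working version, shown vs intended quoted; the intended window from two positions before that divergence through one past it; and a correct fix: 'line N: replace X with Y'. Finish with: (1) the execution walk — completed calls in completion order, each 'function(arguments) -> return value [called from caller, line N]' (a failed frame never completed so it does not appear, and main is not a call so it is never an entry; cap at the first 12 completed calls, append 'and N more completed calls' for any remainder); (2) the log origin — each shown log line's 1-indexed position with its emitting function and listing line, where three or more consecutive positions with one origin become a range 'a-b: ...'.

Answer: the defect is in shape_report at line 12.
Core observation: At log position 5 the runs split — shown 'checkpoint: 0', but the working version logs 'checkpoint: 14'.
Call chain: main.
First divergence: at position 5 the run shows 'checkpoint: 0' where the working version logs 'checkpoint: 14'.
Intended log window:
  3: enter merge_totals: 6 items against 7
  4: hit index 0
  5: checkpoint: 14
Execution walk:
  merge_totals([7, 4, 7, 9, 3, 6], 7) -> 0  [called from shape_report, line 9]
  shape_report([7, 4, 7, 9, 3, 6], 7) -> 0  [called from main, line 18]
Log origins:
  1: emitted by main (line 17)
  2: emitted by shape_report (line 8)
  3: emitted by merge_totals (line 2)
  4: emitted by shape_report (line 10)
  5: emitted by main (line 19)
A correct fix: line 12: replace `acc` with `gap`.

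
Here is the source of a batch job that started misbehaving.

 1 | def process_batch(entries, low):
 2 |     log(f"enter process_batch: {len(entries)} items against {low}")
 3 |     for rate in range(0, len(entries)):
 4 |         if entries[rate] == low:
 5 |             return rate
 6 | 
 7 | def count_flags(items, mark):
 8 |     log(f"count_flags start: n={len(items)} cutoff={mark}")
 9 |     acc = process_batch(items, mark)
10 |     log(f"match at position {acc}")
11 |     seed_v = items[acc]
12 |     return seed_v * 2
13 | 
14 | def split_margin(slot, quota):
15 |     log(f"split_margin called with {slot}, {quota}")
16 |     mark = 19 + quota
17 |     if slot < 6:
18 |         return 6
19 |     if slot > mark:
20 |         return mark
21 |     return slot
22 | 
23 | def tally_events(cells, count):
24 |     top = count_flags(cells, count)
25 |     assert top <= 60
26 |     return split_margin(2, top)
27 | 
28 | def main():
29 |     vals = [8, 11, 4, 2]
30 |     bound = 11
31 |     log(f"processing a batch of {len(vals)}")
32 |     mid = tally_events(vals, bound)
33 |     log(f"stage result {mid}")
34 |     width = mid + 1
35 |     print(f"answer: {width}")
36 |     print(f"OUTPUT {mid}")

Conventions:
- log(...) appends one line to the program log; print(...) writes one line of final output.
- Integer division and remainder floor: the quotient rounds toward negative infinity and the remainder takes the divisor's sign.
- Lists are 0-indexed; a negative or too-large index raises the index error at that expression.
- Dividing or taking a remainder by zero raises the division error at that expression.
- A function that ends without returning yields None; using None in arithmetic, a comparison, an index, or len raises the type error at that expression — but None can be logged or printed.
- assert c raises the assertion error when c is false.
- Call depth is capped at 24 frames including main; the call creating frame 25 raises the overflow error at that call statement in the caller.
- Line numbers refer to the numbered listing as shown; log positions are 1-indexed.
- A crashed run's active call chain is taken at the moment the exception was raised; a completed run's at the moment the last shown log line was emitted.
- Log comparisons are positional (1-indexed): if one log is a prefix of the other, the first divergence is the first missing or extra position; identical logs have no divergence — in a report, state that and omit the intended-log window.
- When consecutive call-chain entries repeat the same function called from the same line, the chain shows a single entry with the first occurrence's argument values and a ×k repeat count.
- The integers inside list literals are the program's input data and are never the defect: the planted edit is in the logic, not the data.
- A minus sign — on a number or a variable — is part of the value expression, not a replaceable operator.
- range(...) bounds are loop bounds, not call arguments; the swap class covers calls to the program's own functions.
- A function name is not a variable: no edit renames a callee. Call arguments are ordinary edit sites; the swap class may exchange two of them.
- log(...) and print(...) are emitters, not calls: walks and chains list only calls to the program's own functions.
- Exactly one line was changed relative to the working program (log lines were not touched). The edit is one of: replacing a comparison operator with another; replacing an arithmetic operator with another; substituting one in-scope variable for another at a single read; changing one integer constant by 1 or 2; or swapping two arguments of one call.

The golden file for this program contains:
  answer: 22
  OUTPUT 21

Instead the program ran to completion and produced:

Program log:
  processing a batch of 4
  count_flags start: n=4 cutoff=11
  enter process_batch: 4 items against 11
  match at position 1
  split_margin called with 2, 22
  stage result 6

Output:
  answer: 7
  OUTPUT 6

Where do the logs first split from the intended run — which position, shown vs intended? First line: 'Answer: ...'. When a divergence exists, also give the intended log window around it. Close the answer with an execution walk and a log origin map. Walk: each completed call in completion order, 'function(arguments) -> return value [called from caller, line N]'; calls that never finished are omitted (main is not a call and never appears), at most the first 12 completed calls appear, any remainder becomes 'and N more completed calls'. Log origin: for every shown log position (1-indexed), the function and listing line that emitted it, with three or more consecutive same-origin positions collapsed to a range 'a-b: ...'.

Answer: at position 5 the run shows 'split_margin called with 2, 22' where the working version logs 'split_margin called with 22, 2'.
Intended log window:
  3: enter process_batch: 4 items against 11
  4: match at position 1
  5: split_margin called with 22, 2
  6: stage result 21
Execution walk:
  process_batch([8, 11, 4, 2], 11) -> 1  [called from count_flags, line 9]
  count_flags([8, 11, 4, 2], 11) -> 22  [called from tally_events, line 24]
  split_margin(2, 22) -> 6  [called from tally_events, line 26]
  tally_events([8, 11, 4, 2], 11) -> 6  [called from main, line 32]
Origin of each log line:
  1: from main, line 31
  2: from count_flags, line 8
  3: from process_batch, line 2
  4: from count_flags, line 10
  5: from split_margin, line 15
  6: from main, line 33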